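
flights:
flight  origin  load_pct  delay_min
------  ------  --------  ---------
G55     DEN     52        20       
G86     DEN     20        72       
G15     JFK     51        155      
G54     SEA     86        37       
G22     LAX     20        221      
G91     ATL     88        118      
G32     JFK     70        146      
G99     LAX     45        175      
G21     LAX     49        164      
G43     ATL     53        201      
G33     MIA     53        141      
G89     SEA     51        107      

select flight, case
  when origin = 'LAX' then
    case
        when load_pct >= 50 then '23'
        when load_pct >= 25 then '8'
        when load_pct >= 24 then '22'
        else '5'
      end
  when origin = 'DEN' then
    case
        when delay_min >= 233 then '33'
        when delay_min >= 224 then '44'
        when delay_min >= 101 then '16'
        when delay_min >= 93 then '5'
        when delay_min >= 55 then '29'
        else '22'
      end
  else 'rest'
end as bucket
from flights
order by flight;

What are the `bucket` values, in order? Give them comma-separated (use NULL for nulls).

flight=G15: origin='JFK' → outer ELSE → rest
flight=G21: origin='LAX' → inner[load_pct >= 25] → 8
flight=G22: origin='LAX' → inner[ELSE] → 5
flight=G32: origin='JFK' → outer ELSE → rest
flight=G33: origin='MIA' → outer ELSE → rest
flight=G43: origin='ATL' → outer ELSE → rest
flight=G54: origin='SEA' → outer ELSE → rest
flight=G55: origin='DEN' → inner[ELSE] → 22
flight=G86: origin='DEN' → inner[delay_min >= 55] → 29
flight=G89: origin='SEA' → outer ELSE → rest
flight=G91: origin='ATL' → outer ELSE → rest
flight=G99: origin='LAX' → inner[load_pct >= 25] → 8

rest, 8, 5, rest, rest, rest, rest, 22, 29, rest, rest, 8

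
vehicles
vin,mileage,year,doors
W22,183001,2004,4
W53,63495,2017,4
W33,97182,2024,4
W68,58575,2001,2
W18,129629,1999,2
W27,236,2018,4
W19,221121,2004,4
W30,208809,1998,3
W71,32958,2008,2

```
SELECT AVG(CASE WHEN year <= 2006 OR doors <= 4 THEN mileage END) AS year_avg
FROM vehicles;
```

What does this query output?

110556.2222222222

vin=W22: ✓ → 183001
vin=W53: ✓ → 63495
vin=W33: ✓ → 97182
vin=W68: ✓ → 58575
vin=W18: ✓ → 129629
vin=W27: ✓ → 236
vin=W19: ✓ → 221121
vin=W30: ✓ → 208809
vin=W71: ✓ → 32958
year_avg = (183001 + 63495 + 97182 + 58575 + 129629 + 236 + 221121 + 208809 + 32958) / 9 = 110556.2222222222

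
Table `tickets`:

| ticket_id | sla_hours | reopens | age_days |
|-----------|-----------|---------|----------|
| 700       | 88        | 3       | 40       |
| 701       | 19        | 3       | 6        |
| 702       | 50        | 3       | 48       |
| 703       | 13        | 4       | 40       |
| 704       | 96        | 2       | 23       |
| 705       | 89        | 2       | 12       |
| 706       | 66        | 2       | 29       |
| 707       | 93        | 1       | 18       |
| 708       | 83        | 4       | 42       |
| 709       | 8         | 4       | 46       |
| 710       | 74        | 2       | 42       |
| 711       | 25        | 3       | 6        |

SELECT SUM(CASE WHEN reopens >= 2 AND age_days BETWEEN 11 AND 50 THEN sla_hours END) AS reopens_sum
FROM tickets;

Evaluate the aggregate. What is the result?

ticket_id=700: ✓ → 88
ticket_id=701: ✗
ticket_id=702: ✓ → 50
ticket_id=703: ✓ → 13
ticket_id=704: ✓ → 96
ticket_id=705: ✓ → 89
ticket_id=706: ✓ → 66
ticket_id=707: ✗
ticket_id=708: ✓ → 83
ticket_id=709: ✓ → 8
ticket_id=710: ✓ → 74
ticket_id=711: ✗
reopens_sum = 88 + 50 + 13 + 96 + 89 + 66 + 83 + 8 + 74 = 567

567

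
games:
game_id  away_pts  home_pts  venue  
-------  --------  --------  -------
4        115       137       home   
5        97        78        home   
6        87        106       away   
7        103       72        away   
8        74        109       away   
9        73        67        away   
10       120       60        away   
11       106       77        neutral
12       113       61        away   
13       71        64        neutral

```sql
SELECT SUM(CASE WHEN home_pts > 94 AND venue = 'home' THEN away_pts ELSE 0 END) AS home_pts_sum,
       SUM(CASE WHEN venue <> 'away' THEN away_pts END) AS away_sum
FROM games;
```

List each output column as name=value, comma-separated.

home_pts_sum=115, away_sum=389

[home_pts_sum: home_pts > 94 AND venue = 'home']
game_id=4: ✓ → 115
game_id=5: ✗
game_id=6: ✗
game_id=7: ✗
game_id=8: ✗
game_id=9: ✗
game_id=10: ✗
game_id=11: ✗
game_id=12: ✗
game_id=13: ✗
home_pts_sum = 115
—
[away_sum: venue <> 'away']
game_id=4: ✓ → 115
game_id=5: ✓ → 97
game_id=6: ✗
game_id=7: ✗
game_id=8: ✗
game_id=9: ✗
game_id=10: ✗
game_id=11: ✓ → 106
game_id=12: ✗
game_id=13: ✓ → 71
away_sum = 115 + 97 + 106 + 71 = 389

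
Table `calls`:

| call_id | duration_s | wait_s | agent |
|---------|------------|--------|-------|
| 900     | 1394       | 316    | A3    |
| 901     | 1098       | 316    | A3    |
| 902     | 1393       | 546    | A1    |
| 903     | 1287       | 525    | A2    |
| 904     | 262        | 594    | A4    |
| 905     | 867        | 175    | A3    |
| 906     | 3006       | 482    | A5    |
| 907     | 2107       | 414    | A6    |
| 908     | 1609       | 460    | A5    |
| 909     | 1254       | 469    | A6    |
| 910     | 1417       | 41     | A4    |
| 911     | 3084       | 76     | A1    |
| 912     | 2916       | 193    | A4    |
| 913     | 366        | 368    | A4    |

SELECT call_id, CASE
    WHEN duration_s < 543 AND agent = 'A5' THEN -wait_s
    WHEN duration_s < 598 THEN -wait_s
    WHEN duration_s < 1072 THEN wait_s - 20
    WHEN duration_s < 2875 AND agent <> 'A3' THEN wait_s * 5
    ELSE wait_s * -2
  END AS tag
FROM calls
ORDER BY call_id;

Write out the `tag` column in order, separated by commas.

call_id=900: ELSE → -632
call_id=901: ELSE → -632
call_id=902: duration_s < 2875 AND agent <> 'A3' → 2730
call_id=903: duration_s < 2875 AND agent <> 'A3' → 2625
call_id=904: duration_s < 598 → -594
call_id=905: duration_s < 1072 → 155
call_id=906: ELSE → -964
call_id=907: duration_s < 2875 AND agent <> 'A3' → 2070
call_id=908: duration_s < 2875 AND agent <> 'A3' → 2300
call_id=909: duration_s < 2875 AND agent <> 'A3' → 2345
call_id=910: duration_s < 2875 AND agent <> 'A3' → 205
call_id=911: ELSE → -152
call_id=912: ELSE → -386
call_id=913: duration_s < 598 → -368

-632, -632, 2730, 2625, -594, 155, -964, 2070, 2300, 2345, 205, -152, -386, -368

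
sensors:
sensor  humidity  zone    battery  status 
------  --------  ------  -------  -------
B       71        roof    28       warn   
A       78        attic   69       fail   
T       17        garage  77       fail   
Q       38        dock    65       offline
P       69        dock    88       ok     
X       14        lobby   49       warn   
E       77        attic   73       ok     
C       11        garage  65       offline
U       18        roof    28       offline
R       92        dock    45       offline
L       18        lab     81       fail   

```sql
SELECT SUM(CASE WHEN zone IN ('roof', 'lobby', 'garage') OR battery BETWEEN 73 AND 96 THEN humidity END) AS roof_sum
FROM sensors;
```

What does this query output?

sensor=B: ✓ → 71
sensor=A: ✗
sensor=T: ✓ → 17
sensor=Q: ✗
sensor=P: ✓ → 69
sensor=X: ✓ → 14
sensor=E: ✓ → 77
sensor=C: ✓ → 11
sensor=U: ✓ → 18
sensor=R: ✗
sensor=L: ✓ → 18
roof_sum = 71 + 17 + 69 + 14 + 77 + 11 + 18 + 18 = 295

295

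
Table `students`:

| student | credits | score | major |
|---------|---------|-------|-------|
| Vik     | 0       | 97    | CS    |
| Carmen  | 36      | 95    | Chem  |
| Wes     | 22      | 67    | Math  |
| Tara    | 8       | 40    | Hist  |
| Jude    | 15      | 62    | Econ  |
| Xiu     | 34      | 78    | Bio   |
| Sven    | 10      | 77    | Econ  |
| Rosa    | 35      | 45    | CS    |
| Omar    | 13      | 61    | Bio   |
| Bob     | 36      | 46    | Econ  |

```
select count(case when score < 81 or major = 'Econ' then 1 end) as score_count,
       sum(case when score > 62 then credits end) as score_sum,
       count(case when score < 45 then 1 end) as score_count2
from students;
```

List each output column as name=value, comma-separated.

[score_count: score < 81 or major = 'Econ']
student=Vik: ✗
student=Carmen: ✗
student=Wes: ✓ → 1
student=Tara: ✓ → 1
student=Jude: ✓ → 1
student=Xiu: ✓ → 1
student=Sven: ✓ → 1
student=Rosa: ✓ → 1
student=Omar: ✓ → 1
student=Bob: ✓ → 1
score_count = COUNT(1, 1, 1, 1, 1, 1, 1, 1) = 8
—
[score_sum: score > 62]
student=Vik: ✓ → 0
student=Carmen: ✓ → 36
student=Wes: ✓ → 22
student=Tara: ✗
student=Jude: ✗
student=Xiu: ✓ → 34
student=Sven: ✓ → 10
student=Rosa: ✗
student=Omar: ✗
student=Bob: ✗
score_sum = 36 + 22 + 34 + 10 = 102
—
[score_count2: score < 45]
student=Vik: ✗
student=Carmen: ✗
student=Wes: ✗
student=Tara: ✓ → 1
student=Jude: ✗
student=Xiu: ✗
student=Sven: ✗
student=Rosa: ✗
student=Omar: ✗
student=Bob: ✗
score_count2 = COUNT(1) = 1

score_count=8, score_sum=102, score_count2=1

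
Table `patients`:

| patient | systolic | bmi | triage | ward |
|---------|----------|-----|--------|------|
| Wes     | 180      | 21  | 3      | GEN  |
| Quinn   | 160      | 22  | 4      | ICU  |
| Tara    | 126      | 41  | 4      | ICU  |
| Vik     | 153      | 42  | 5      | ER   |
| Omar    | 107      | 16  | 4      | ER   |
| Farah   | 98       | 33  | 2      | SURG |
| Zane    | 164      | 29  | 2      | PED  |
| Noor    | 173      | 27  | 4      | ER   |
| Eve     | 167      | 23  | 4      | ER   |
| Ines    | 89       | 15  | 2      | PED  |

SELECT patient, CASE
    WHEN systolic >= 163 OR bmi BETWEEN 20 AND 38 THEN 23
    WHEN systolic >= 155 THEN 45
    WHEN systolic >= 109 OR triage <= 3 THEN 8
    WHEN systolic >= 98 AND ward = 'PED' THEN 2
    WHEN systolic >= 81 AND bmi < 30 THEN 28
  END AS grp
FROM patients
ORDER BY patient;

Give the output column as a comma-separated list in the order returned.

patient=Eve: systolic >= 163 OR bmi BETWEEN 20 AND 38 → 23
patient=Farah: systolic >= 163 OR bmi BETWEEN 20 AND 38 → 23
patient=Ines: systolic >= 109 OR triage <= 3 → 8
patient=Noor: systolic >= 163 OR bmi BETWEEN 20 AND 38 → 23
patient=Omar: systolic >= 81 AND bmi < 30 → 28
patient=Quinn: systolic >= 163 OR bmi BETWEEN 20 AND 38 → 23
patient=Tara: systolic >= 109 OR triage <= 3 → 8
patient=Vik: systolic >= 109 OR triage <= 3 → 8
patient=Wes: systolic >= 163 OR bmi BETWEEN 20 AND 38 → 23
patient=Zane: systolic >= 163 OR bmi BETWEEN 20 AND 38 → 23

23, 23, 8, 23, 28, 23, 8, 8, 23, 23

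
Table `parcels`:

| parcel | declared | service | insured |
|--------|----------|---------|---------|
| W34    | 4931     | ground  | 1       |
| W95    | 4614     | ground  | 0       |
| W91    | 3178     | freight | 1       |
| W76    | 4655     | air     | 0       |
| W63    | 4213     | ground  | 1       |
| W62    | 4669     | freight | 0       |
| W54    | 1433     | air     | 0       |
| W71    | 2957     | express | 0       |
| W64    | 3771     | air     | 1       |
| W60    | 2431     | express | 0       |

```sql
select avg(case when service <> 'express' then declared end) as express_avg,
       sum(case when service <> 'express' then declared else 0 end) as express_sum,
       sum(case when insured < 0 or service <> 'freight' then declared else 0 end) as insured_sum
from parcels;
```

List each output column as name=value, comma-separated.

express_avg=3933, express_sum=31464, insured_sum=29005

[express_avg: service <> 'express']
parcel=W34: ✓ → 4931
parcel=W95: ✓ → 4614
parcel=W91: ✓ → 3178
parcel=W76: ✓ → 4655
parcel=W63: ✓ → 4213
parcel=W62: ✓ → 4669
parcel=W54: ✓ → 1433
parcel=W71: ✗
parcel=W64: ✓ → 3771
parcel=W60: ✗
express_avg = (4931 + 4614 + 3178 + 4655 + 4213 + 4669 + 1433 + 3771) / 8 = 3933
—
[express_sum: service <> 'express']
parcel=W34: ✓ → 4931
parcel=W95: ✓ → 4614
parcel=W91: ✓ → 3178
parcel=W76: ✓ → 4655
parcel=W63: ✓ → 4213
parcel=W62: ✓ → 4669
parcel=W54: ✓ → 1433
parcel=W71: ✗
parcel=W64: ✓ → 3771
parcel=W60: ✗
express_sum = 4931 + 4614 + 3178 + 4655 + 4213 + 4669 + 1433 + 3771 = 31464
—
[insured_sum: insured < 0 or service <> 'freight']
parcel=W34: ✓ → 4931
parcel=W95: ✓ → 4614
parcel=W91: ✗
parcel=W76: ✓ → 4655
parcel=W63: ✓ → 4213
parcel=W62: ✗
parcel=W54: ✓ → 1433
parcel=W71: ✓ → 2957
parcel=W64: ✓ → 3771
parcel=W60: ✓ → 2431
insured_sum = 4931 + 4614 + 4655 + 4213 + 1433 + 2957 + 3771 + 2431 = 29005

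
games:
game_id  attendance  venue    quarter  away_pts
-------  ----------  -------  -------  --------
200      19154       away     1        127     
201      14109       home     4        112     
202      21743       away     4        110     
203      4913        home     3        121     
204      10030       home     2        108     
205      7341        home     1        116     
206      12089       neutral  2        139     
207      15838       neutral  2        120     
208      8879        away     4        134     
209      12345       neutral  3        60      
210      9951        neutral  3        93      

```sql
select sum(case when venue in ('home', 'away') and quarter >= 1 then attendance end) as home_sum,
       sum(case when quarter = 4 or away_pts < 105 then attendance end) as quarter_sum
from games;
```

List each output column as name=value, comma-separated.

home_sum=86169, quarter_sum=67027

[home_sum: venue in ('home', 'away') and quarter >= 1]
game_id=200: ✓ → 19154
game_id=201: ✓ → 14109
game_id=202: ✓ → 21743
game_id=203: ✓ → 4913
game_id=204: ✓ → 10030
game_id=205: ✓ → 7341
game_id=206: ✗
game_id=207: ✗
game_id=208: ✓ → 8879
game_id=209: ✗
game_id=210: ✗
home_sum = 19154 + 14109 + 21743 + 4913 + 10030 + 7341 + 8879 = 86169
—
[quarter_sum: quarter = 4 or away_pts < 105]
game_id=200: ✗
game_id=201: ✓ → 14109
game_id=202: ✓ → 21743
game_id=203: ✗
game_id=204: ✗
game_id=205: ✗
game_id=206: ✗
game_id=207: ✗
game_id=208: ✓ → 8879
game_id=209: ✓ → 12345
game_id=210: ✓ → 9951
quarter_sum = 14109 + 21743 + 8879 + 12345 + 9951 = 67027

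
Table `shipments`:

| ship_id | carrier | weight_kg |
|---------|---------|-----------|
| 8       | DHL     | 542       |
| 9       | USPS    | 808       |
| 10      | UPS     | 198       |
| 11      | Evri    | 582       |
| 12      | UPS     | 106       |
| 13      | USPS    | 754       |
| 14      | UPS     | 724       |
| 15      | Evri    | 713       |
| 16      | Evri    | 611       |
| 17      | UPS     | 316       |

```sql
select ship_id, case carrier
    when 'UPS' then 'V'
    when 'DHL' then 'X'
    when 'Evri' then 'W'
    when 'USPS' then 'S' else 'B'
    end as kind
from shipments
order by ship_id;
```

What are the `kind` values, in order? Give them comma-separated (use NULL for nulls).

X, S, V, W, V, S, V, W, W, V

ship_id=8: carrier='DHL' → X
ship_id=9: carrier='USPS' → S
ship_id=10: carrier='UPS' → V
ship_id=11: carrier='Evri' → W
ship_id=12: carrier='UPS' → V
ship_id=13: carrier='USPS' → S
ship_id=14: carrier='UPS' → V
ship_id=15: carrier='Evri' → W
ship_id=16: carrier='Evri' → W
ship_id=17: carrier='UPS' → V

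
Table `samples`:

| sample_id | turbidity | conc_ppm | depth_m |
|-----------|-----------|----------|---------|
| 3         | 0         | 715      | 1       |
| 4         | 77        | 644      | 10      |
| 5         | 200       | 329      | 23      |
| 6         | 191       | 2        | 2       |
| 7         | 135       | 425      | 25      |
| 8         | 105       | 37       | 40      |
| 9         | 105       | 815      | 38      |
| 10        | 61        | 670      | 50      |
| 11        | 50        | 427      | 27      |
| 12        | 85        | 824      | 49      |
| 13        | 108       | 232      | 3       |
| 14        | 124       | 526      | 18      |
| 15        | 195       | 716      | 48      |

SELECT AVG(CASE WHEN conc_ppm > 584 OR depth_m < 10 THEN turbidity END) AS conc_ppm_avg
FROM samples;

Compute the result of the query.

102.75

sample_id=3: ✓ → 0
sample_id=4: ✓ → 77
sample_id=5: ✗
sample_id=6: ✓ → 191
sample_id=7: ✗
sample_id=8: ✗
sample_id=9: ✓ → 105
sample_id=10: ✓ → 61
sample_id=11: ✗
sample_id=12: ✓ → 85
sample_id=13: ✓ → 108
sample_id=14: ✗
sample_id=15: ✓ → 195
conc_ppm_avg = (0 + 77 + 191 + 105 + 61 + 85 + 108 + 195) / 8 = 102.75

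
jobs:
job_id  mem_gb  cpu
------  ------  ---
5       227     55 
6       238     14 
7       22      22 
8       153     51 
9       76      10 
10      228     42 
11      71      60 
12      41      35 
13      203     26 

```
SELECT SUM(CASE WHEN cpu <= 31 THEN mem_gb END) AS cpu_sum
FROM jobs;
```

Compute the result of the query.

job_id=5: ✗
job_id=6: ✓ → 238
job_id=7: ✓ → 22
job_id=8: ✗
job_id=9: ✓ → 76
job_id=10: ✗
job_id=11: ✗
job_id=12: ✗
job_id=13: ✓ → 203
cpu_sum = 238 + 22 + 76 + 203 = 539

539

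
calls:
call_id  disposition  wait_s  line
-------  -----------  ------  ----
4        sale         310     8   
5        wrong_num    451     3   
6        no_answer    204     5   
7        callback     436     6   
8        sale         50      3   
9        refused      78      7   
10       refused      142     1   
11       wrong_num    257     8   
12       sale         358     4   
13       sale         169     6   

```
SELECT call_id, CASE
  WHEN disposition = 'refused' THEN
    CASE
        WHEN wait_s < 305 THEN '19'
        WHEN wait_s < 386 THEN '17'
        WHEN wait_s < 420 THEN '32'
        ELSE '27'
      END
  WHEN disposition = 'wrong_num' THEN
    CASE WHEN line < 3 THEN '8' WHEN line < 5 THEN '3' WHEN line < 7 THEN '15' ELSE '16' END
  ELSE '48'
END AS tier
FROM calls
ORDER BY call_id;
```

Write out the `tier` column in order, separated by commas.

call_id=4: disposition='sale' → outer ELSE → 48
call_id=5: disposition='wrong_num' → inner[line < 5] → 3
call_id=6: disposition='no_answer' → outer ELSE → 48
call_id=7: disposition='callback' → outer ELSE → 48
call_id=8: disposition='sale' → outer ELSE → 48
call_id=9: disposition='refused' → inner[wait_s < 305] → 19
call_id=10: disposition='refused' → inner[wait_s < 305] → 19
call_id=11: disposition='wrong_num' → inner[ELSE] → 16
call_id=12: disposition='sale' → outer ELSE → 48
call_id=13: disposition='sale' → outer ELSE → 48

48, 3, 48, 48, 48, 19, 19, 16, 48, 48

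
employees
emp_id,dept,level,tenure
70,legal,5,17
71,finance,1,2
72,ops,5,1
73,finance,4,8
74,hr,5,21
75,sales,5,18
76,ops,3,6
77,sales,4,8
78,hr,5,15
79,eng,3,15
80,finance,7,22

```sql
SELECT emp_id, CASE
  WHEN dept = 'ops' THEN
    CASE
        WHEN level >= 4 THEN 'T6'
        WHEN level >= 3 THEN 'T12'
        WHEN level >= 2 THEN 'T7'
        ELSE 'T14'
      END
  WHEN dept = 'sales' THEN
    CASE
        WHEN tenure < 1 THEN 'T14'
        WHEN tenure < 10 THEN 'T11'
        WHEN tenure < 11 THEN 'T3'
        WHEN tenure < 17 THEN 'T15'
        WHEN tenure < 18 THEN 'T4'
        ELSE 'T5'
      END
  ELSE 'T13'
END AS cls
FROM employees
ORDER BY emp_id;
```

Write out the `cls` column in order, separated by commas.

emp_id=70: dept='legal' → outer ELSE → T13
emp_id=71: dept='finance' → outer ELSE → T13
emp_id=72: dept='ops' → inner[level >= 4] → T6
emp_id=73: dept='finance' → outer ELSE → T13
emp_id=74: dept='hr' → outer ELSE → T13
emp_id=75: dept='sales' → inner[ELSE] → T5
emp_id=76: dept='ops' → inner[level >= 3] → T12
emp_id=77: dept='sales' → inner[tenure < 10] → T11
emp_id=78: dept='hr' → outer ELSE → T13
emp_id=79: dept='eng' → outer ELSE → T13
emp_id=80: dept='finance' → outer ELSE → T13

T13, T13, T6, T13, T13, T5, T12, T11, T13, T13, T13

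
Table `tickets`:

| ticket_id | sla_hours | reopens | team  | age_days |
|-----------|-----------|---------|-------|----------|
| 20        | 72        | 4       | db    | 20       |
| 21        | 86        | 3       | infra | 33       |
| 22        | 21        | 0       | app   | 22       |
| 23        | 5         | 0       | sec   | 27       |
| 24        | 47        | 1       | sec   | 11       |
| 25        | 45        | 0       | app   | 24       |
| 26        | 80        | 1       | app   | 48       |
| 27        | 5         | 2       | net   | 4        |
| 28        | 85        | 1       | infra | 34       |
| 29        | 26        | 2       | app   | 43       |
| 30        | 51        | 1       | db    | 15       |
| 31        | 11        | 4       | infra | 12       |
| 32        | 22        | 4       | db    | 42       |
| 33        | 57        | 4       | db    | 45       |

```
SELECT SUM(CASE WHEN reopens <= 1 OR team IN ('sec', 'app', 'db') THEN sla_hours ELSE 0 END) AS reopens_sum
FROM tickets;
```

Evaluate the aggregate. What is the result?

ticket_id=20: ✓ → 72
ticket_id=21: ✗
ticket_id=22: ✓ → 21
ticket_id=23: ✓ → 5
ticket_id=24: ✓ → 47
ticket_id=25: ✓ → 45
ticket_id=26: ✓ → 80
ticket_id=27: ✗
ticket_id=28: ✓ → 85
ticket_id=29: ✓ → 26
ticket_id=30: ✓ → 51
ticket_id=31: ✗
ticket_id=32: ✓ → 22
ticket_id=33: ✓ → 57
reopens_sum = 72 + 21 + 5 + 47 + 45 + 80 + 85 + 26 + 51 + 22 + 57 = 511

511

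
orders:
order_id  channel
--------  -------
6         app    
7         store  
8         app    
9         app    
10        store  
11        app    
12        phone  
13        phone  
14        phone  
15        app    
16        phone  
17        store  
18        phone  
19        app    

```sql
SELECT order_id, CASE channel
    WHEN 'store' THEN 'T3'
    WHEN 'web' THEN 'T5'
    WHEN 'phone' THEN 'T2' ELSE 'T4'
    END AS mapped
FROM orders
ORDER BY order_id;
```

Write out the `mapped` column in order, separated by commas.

T4, T3, T4, T4, T3, T4, T2, T2, T2, T4, T2, T3, T2, T4

order_id=6: ELSE → T4
order_id=7: channel='store' → T3
order_id=8: ELSE → T4
order_id=9: ELSE → T4
order_id=10: channel='store' → T3
order_id=11: ELSE → T4
order_id=12: channel='phone' → T2
order_id=13: channel='phone' → T2
order_id=14: channel='phone' → T2
order_id=15: ELSE → T4
order_id=16: channel='phone' → T2
order_id=17: channel='store' → T3
order_id=18: channel='phone' → T2
order_id=19: ELSE → T4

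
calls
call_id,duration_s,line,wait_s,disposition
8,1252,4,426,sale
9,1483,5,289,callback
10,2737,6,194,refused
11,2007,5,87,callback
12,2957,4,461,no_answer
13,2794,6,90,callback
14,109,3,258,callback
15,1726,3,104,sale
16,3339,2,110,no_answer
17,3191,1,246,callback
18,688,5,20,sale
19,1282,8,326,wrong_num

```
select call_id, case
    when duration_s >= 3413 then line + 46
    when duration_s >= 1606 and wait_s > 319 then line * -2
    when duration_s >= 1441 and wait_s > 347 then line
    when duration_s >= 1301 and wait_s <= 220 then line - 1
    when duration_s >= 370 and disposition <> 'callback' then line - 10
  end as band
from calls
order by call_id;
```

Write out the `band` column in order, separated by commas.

call_id=8: duration_s >= 370 and disposition <> 'callback' → -6
call_id=9: (no match → NULL) → NULL
call_id=10: duration_s >= 1301 and wait_s <= 220 → 5
call_id=11: duration_s >= 1301 and wait_s <= 220 → 4
call_id=12: duration_s >= 1606 and wait_s > 319 → -8
call_id=13: duration_s >= 1301 and wait_s <= 220 → 5
call_id=14: (no match → NULL) → NULL
call_id=15: duration_s >= 1301 and wait_s <= 220 → 2
call_id=16: duration_s >= 1301 and wait_s <= 220 → 1
call_id=17: (no match → NULL) → NULL
call_id=18: duration_s >= 370 and disposition <> 'callback' → -5
call_id=19: duration_s >= 370 and disposition <> 'callback' → -2

-6, NULL, 5, 4, -8, 5, NULL, 2, 1, NULL, -5, -2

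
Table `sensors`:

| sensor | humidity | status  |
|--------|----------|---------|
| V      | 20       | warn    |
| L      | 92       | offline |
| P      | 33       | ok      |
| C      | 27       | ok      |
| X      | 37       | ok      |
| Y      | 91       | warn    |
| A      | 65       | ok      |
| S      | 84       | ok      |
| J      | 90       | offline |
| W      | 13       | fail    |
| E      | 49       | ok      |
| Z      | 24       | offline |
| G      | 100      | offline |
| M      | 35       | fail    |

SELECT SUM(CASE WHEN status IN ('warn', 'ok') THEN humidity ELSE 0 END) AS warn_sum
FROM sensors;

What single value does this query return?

406

sensor=V: ✓ → 20
sensor=L: ✗
sensor=P: ✓ → 33
sensor=C: ✓ → 27
sensor=X: ✓ → 37
sensor=Y: ✓ → 91
sensor=A: ✓ → 65
sensor=S: ✓ → 84
sensor=J: ✗
sensor=W: ✗
sensor=E: ✓ → 49
sensor=Z: ✗
sensor=G: ✗
sensor=M: ✗
warn_sum = 20 + 33 + 27 + 37 + 91 + 65 + 84 + 49 = 406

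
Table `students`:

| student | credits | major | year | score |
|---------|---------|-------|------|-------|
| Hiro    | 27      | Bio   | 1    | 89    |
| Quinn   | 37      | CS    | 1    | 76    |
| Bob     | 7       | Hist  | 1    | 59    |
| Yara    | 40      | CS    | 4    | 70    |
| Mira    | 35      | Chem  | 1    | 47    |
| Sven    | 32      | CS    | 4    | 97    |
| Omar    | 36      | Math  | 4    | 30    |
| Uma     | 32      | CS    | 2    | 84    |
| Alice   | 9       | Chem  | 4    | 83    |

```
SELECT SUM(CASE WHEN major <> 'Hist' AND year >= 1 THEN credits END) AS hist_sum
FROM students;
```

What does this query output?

student=Hiro: ✓ → 27
student=Quinn: ✓ → 37
student=Bob: ✗
student=Yara: ✓ → 40
student=Mira: ✓ → 35
student=Sven: ✓ → 32
student=Omar: ✓ → 36
student=Uma: ✓ → 32
student=Alice: ✓ → 9
hist_sum = 27 + 37 + 40 + 35 + 32 + 36 + 32 + 9 = 248

248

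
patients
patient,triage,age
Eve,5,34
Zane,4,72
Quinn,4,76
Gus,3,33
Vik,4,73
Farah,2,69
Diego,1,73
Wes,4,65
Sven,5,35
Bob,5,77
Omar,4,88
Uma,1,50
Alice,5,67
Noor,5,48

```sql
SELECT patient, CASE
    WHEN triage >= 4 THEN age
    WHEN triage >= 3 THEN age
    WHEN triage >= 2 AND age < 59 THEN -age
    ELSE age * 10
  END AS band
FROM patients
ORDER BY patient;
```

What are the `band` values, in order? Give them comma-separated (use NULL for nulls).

67, 77, 730, 34, 690, 33, 48, 88, 76, 35, 500, 73, 65, 72

patient=Alice: triage >= 4 → 67
patient=Bob: triage >= 4 → 77
patient=Diego: ELSE → 730
patient=Eve: triage >= 4 → 34
patient=Farah: ELSE → 690
patient=Gus: triage >= 3 → 33
patient=Noor: triage >= 4 → 48
patient=Omar: triage >= 4 → 88
patient=Quinn: triage >= 4 → 76
patient=Sven: triage >= 4 → 35
patient=Uma: ELSE → 500
patient=Vik: triage >= 4 → 73
patient=Wes: triage >= 4 → 65
patient=Zane: triage >= 4 → 72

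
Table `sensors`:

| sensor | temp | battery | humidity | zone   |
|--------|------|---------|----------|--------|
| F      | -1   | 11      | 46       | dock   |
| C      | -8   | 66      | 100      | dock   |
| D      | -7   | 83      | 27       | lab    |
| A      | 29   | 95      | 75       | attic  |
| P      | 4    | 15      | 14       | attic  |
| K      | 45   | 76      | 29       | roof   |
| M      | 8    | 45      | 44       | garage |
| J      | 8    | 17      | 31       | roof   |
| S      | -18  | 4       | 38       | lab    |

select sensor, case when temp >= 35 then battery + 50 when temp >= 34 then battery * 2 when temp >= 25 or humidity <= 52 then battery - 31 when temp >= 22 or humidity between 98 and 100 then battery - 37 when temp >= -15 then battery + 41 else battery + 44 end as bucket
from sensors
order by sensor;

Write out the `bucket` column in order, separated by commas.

sensor=A: temp >= 25 or humidity <= 52 → 64
sensor=C: temp >= 22 or humidity between 98 and 100 → 29
sensor=D: temp >= 25 or humidity <= 52 → 52
sensor=F: temp >= 25 or humidity <= 52 → -20
sensor=J: temp >= 25 or humidity <= 52 → -14
sensor=K: temp >= 35 → 126
sensor=M: temp >= 25 or humidity <= 52 → 14
sensor=P: temp >= 25 or humidity <= 52 → -16
sensor=S: temp >= 25 or humidity <= 52 → -27

64, 29, 52, -20, -14, 126, 14, -16, -27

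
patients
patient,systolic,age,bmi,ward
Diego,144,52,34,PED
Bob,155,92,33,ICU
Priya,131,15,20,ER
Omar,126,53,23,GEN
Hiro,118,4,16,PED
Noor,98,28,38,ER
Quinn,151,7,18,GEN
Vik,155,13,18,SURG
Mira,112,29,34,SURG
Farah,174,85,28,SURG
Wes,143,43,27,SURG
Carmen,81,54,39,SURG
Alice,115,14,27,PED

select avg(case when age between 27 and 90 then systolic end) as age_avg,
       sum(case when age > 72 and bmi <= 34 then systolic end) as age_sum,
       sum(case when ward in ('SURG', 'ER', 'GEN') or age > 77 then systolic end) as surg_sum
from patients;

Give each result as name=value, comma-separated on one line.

[age_avg: age between 27 and 90]
patient=Diego: ✓ → 144
patient=Bob: ✗
patient=Priya: ✗
patient=Omar: ✓ → 126
patient=Hiro: ✗
patient=Noor: ✓ → 98
patient=Quinn: ✗
patient=Vik: ✗
patient=Mira: ✓ → 112
patient=Farah: ✓ → 174
patient=Wes: ✓ → 143
patient=Carmen: ✓ → 81
patient=Alice: ✗
age_avg = (144 + 126 + 98 + 112 + 174 + 143 + 81) / 7 = 125.4285714286
—
[age_sum: age > 72 and bmi <= 34]
patient=Diego: ✗
patient=Bob: ✓ → 155
patient=Priya: ✗
patient=Omar: ✗
patient=Hiro: ✗
patient=Noor: ✗
patient=Quinn: ✗
patient=Vik: ✗
patient=Mira: ✗
patient=Farah: ✓ → 174
patient=Wes: ✗
patient=Carmen: ✗
patient=Alice: ✗
age_sum = 155 + 174 = 329
—
[surg_sum: ward in ('SURG', 'ER', 'GEN') or age > 77]
patient=Diego: ✗
patient=Bob: ✓ → 155
patient=Priya: ✓ → 131
patient=Omar: ✓ → 126
patient=Hiro: ✗
patient=Noor: ✓ → 98
patient=Quinn: ✓ → 151
patient=Vik: ✓ → 155
patient=Mira: ✓ → 112
patient=Farah: ✓ → 174
patient=Wes: ✓ → 143
patient=Carmen: ✓ → 81
patient=Alice: ✗
surg_sum = 155 + 131 + 126 + 98 + 151 + 155 + 112 + 174 + 143 + 81 = 1326

age_avg=125.4285714286, age_sum=329, surg_sum=1326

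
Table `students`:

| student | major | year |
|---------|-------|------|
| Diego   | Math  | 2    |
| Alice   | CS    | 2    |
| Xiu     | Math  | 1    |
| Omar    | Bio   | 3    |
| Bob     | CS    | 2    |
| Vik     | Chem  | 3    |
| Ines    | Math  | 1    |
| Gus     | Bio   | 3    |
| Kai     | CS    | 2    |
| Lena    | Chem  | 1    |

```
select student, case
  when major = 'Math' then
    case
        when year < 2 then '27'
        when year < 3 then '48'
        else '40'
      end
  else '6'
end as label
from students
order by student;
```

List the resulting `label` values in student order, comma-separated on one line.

6, 6, 48, 6, 27, 6, 6, 6, 6, 27

student=Alice: major='CS' → outer ELSE → 6
student=Bob: major='CS' → outer ELSE → 6
student=Diego: major='Math' → inner[year < 3] → 48
student=Gus: major='Bio' → outer ELSE → 6
student=Ines: major='Math' → inner[year < 2] → 27
student=Kai: major='CS' → outer ELSE → 6
student=Lena: major='Chem' → outer ELSE → 6
student=Omar: major='Bio' → outer ELSE → 6
student=Vik: major='Chem' → outer ELSE → 6
student=Xiu: major='Math' → inner[year < 2] → 27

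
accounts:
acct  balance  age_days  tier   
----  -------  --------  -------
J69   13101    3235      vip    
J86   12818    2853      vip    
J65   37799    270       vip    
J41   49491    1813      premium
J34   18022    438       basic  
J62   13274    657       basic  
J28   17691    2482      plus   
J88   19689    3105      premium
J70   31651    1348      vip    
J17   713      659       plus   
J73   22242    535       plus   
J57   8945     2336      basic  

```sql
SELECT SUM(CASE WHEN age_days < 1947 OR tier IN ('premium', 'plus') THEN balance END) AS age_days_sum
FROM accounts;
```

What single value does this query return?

210572

acct=J69: ✗
acct=J86: ✗
acct=J65: ✓ → 37799
acct=J41: ✓ → 49491
acct=J34: ✓ → 18022
acct=J62: ✓ → 13274
acct=J28: ✓ → 17691
acct=J88: ✓ → 19689
acct=J70: ✓ → 31651
acct=J17: ✓ → 713
acct=J73: ✓ → 22242
acct=J57: ✗
age_days_sum = 37799 + 49491 + 18022 + 13274 + 17691 + 19689 + 31651 + 713 + 22242 = 210572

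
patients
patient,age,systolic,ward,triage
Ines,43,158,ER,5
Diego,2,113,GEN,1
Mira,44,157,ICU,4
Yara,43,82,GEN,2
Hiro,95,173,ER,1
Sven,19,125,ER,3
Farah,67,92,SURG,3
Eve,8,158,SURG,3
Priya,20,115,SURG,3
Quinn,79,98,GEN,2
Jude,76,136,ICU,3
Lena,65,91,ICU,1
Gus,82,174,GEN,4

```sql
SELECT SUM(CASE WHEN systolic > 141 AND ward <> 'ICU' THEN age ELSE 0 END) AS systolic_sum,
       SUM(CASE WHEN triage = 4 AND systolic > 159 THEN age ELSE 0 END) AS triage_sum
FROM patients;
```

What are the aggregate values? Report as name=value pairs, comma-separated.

[systolic_sum: systolic > 141 AND ward <> 'ICU']
patient=Ines: ✓ → 43
patient=Diego: ✗
patient=Mira: ✗
patient=Yara: ✗
patient=Hiro: ✓ → 95
patient=Sven: ✗
patient=Farah: ✗
patient=Eve: ✓ → 8
patient=Priya: ✗
patient=Quinn: ✗
patient=Jude: ✗
patient=Lena: ✗
patient=Gus: ✓ → 82
systolic_sum = 43 + 95 + 8 + 82 = 228
—
[triage_sum: triage = 4 AND systolic > 159]
patient=Ines: ✗
patient=Diego: ✗
patient=Mira: ✗
patient=Yara: ✗
patient=Hiro: ✗
patient=Sven: ✗
patient=Farah: ✗
patient=Eve: ✗
patient=Priya: ✗
patient=Quinn: ✗
patient=Jude: ✗
patient=Lena: ✗
patient=Gus: ✓ → 82
triage_sum = 82

systolic_sum=228, triage_sum=82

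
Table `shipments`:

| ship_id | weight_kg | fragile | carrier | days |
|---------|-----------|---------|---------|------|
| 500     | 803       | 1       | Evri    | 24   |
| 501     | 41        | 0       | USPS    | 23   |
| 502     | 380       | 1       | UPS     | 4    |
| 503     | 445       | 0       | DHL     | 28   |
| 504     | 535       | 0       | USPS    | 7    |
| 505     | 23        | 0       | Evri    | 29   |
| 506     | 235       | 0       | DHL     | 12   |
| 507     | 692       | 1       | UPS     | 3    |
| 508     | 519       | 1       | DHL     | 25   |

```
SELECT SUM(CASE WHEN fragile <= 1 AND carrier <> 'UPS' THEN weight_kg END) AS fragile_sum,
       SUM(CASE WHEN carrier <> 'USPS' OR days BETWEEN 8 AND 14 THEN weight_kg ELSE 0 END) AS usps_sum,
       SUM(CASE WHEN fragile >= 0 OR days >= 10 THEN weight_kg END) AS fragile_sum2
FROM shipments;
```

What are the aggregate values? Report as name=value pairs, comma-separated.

fragile_sum=2601, usps_sum=3097, fragile_sum2=3673

[fragile_sum: fragile <= 1 AND carrier <> 'UPS']
ship_id=500: ✓ → 803
ship_id=501: ✓ → 41
ship_id=502: ✗
ship_id=503: ✓ → 445
ship_id=504: ✓ → 535
ship_id=505: ✓ → 23
ship_id=506: ✓ → 235
ship_id=507: ✗
ship_id=508: ✓ → 519
fragile_sum = 803 + 41 + 445 + 535 + 23 + 235 + 519 = 2601
—
[usps_sum: carrier <> 'USPS' OR days BETWEEN 8 AND 14]
ship_id=500: ✓ → 803
ship_id=501: ✗
ship_id=502: ✓ → 380
ship_id=503: ✓ → 445
ship_id=504: ✗
ship_id=505: ✓ → 23
ship_id=506: ✓ → 235
ship_id=507: ✓ → 692
ship_id=508: ✓ → 519
usps_sum = 803 + 380 + 445 + 23 + 235 + 692 + 519 = 3097
—
[fragile_sum2: fragile >= 0 OR days >= 10]
ship_id=500: ✓ → 803
ship_id=501: ✓ → 41
ship_id=502: ✓ → 380
ship_id=503: ✓ → 445
ship_id=504: ✓ → 535
ship_id=505: ✓ → 23
ship_id=506: ✓ → 235
ship_id=507: ✓ → 692
ship_id=508: ✓ → 519
fragile_sum2 = 803 + 41 + 380 + 445 + 535 + 23 + 235 + 692 + 519 = 3673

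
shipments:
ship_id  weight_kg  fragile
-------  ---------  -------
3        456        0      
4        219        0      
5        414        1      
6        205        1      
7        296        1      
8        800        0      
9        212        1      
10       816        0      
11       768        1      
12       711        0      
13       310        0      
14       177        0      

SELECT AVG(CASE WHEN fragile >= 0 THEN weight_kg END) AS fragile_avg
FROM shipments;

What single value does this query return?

ship_id=3: ✓ → 456
ship_id=4: ✓ → 219
ship_id=5: ✓ → 414
ship_id=6: ✓ → 205
ship_id=7: ✓ → 296
ship_id=8: ✓ → 800
ship_id=9: ✓ → 212
ship_id=10: ✓ → 816
ship_id=11: ✓ → 768
ship_id=12: ✓ → 711
ship_id=13: ✓ → 310
ship_id=14: ✓ → 177
fragile_avg = (456 + 219 + 414 + 205 + 296 + 800 + 212 + 816 + 768 + 711 + 310 + 177) / 12 = 448.6666666667

448.6666666667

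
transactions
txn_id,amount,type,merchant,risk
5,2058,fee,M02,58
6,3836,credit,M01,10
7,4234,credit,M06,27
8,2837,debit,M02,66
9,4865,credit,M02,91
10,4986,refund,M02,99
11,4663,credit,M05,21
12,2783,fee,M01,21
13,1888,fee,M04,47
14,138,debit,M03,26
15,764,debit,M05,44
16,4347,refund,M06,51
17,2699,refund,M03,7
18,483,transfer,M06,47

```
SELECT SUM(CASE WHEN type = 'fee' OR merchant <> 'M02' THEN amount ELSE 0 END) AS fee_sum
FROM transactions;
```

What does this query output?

27893

txn_id=5: ✓ → 2058
txn_id=6: ✓ → 3836
txn_id=7: ✓ → 4234
txn_id=8: ✗
txn_id=9: ✗
txn_id=10: ✗
txn_id=11: ✓ → 4663
txn_id=12: ✓ → 2783
txn_id=13: ✓ → 1888
txn_id=14: ✓ → 138
txn_id=15: ✓ → 764
txn_id=16: ✓ → 4347
txn_id=17: ✓ → 2699
txn_id=18: ✓ → 483
fee_sum = 2058 + 3836 + 4234 + 4663 + 2783 + 1888 + 138 + 764 + 4347 + 2699 + 483 = 27893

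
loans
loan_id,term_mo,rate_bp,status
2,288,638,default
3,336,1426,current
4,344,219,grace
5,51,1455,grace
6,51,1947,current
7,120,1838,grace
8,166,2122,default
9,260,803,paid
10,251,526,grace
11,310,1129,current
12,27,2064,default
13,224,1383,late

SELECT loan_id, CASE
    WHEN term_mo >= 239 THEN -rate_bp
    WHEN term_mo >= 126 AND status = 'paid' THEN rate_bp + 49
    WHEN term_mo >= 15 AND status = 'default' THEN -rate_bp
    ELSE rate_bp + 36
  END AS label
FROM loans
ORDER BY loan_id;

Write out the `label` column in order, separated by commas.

loan_id=2: term_mo >= 239 → -638
loan_id=3: term_mo >= 239 → -1426
loan_id=4: term_mo >= 239 → -219
loan_id=5: ELSE → 1491
loan_id=6: ELSE → 1983
loan_id=7: ELSE → 1874
loan_id=8: term_mo >= 15 AND status = 'default' → -2122
loan_id=9: term_mo >= 239 → -803
loan_id=10: term_mo >= 239 → -526
loan_id=11: term_mo >= 239 → -1129
loan_id=12: term_mo >= 15 AND status = 'default' → -2064
loan_id=13: ELSE → 1419

-638, -1426, -219, 1491, 1983, 1874, -2122, -803, -526, -1129, -2064, 1419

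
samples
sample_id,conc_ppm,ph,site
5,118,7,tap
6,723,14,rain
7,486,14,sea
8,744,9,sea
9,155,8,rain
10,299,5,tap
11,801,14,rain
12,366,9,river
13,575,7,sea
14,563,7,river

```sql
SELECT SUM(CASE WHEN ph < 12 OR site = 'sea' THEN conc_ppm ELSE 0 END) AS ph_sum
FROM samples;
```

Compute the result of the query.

sample_id=5: ✓ → 118
sample_id=6: ✗
sample_id=7: ✓ → 486
sample_id=8: ✓ → 744
sample_id=9: ✓ → 155
sample_id=10: ✓ → 299
sample_id=11: ✗
sample_id=12: ✓ → 366
sample_id=13: ✓ → 575
sample_id=14: ✓ → 563
ph_sum = 118 + 486 + 744 + 155 + 299 + 366 + 575 + 563 = 3306

3306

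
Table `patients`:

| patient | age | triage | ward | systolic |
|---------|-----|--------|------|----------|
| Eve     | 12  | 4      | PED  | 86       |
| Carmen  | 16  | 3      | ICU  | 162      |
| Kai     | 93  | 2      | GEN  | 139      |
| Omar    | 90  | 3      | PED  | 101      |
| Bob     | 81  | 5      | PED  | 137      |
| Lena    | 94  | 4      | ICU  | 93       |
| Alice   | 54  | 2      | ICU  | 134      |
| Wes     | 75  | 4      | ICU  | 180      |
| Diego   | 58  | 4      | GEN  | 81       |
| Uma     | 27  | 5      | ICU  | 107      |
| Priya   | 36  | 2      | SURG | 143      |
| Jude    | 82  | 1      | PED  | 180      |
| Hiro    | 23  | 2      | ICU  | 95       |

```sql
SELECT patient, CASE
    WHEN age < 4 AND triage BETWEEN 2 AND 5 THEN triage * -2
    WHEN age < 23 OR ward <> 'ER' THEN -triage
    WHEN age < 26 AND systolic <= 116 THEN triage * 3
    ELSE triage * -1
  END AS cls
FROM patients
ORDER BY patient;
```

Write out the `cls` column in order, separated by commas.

-2, -5, -3, -4, -4, -2, -1, -2, -4, -3, -2, -5, -4

patient=Alice: age < 23 OR ward <> 'ER' → -2
patient=Bob: age < 23 OR ward <> 'ER' → -5
patient=Carmen: age < 23 OR ward <> 'ER' → -3
patient=Diego: age < 23 OR ward <> 'ER' → -4
patient=Eve: age < 23 OR ward <> 'ER' → -4
patient=Hiro: age < 23 OR ward <> 'ER' → -2
patient=Jude: age < 23 OR ward <> 'ER' → -1
patient=Kai: age < 23 OR ward <> 'ER' → -2
patient=Lena: age < 23 OR ward <> 'ER' → -4
patient=Omar: age < 23 OR ward <> 'ER' → -3
patient=Priya: age < 23 OR ward <> 'ER' → -2
patient=Uma: age < 23 OR ward <> 'ER' → -5
patient=Wes: age < 23 OR ward <> 'ER' → -4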